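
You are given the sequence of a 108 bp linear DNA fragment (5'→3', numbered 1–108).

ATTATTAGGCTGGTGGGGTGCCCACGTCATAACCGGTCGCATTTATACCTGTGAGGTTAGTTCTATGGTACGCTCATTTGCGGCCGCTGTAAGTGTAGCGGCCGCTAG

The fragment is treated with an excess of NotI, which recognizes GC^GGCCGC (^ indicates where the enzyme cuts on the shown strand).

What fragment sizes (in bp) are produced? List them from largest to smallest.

81, 18, 9 bp

NotI sites (GCGGCCGC) start at positions 80, 98.
NotI cuts after base 2 of each site, so after positions 81, 99.
Linear molecule, 2 cuts → 3 fragments:
  1–81 → 81 bp
  82–99 → 18 bp
  100–108 → 9 bp
Sorted largest to smallest: 81, 18, 9 bp.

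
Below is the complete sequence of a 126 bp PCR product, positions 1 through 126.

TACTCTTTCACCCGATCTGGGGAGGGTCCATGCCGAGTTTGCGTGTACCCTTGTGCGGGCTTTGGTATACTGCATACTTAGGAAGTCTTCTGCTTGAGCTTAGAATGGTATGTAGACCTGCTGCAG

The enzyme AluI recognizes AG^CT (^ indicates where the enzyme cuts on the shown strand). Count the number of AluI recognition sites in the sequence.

AGCT occurs starting at position 97.
AluI cuts at 1 site.

1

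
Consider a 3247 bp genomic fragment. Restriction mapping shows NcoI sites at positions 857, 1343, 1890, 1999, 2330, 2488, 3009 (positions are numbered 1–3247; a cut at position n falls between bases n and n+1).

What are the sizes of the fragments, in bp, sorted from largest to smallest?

Linear molecule, 7 cuts → 8 fragments:
  857 − 0 = 857 bp
  1343 − 857 = 486 bp
  1890 − 1343 = 547 bp
  1999 − 1890 = 109 bp
  2330 − 1999 = 331 bp
  2488 − 2330 = 158 bp
  3009 − 2488 = 521 bp
  3247 − 3009 = 238 bp
Sorted largest to smallest: 857, 547, 521, 486, 331, 238, 158, 109 bp.

857, 547, 521, 486, 331, 238, 158, 109 bp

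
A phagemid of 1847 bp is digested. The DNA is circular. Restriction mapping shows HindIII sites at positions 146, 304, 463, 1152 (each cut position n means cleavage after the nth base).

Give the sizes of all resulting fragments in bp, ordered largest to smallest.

841, 689, 159, 158 bp

Circular molecule, 4 cuts → 4 fragments:
  304 − 146 = 158 bp
  463 − 304 = 159 bp
  1152 − 463 = 689 bp
  wrap: 1847 − 1152 + 146 = 841 bp
Sorted largest to smallest: 841, 689, 159, 158 bp.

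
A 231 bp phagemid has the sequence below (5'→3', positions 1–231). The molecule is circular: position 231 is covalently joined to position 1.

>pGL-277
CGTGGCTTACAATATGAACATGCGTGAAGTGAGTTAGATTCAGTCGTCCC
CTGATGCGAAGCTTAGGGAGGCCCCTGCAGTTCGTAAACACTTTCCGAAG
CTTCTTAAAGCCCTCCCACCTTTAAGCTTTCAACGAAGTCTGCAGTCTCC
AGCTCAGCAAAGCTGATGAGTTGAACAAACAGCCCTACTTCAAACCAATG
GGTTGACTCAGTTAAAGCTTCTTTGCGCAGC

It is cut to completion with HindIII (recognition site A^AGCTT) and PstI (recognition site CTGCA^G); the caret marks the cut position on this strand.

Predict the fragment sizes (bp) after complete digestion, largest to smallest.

75, 71, 26, 20, 20, 19 bp

HindIII sites (AAGCTT) start at positions 59, 98, 124, 215.
HindIII cuts after the first base of each site, so after positions 59, 98, 124, 215.
PstI sites (CTGCAG) start at positions 75, 140.
PstI cuts after base 5 of each site (before the last base), so after positions 79, 144.
Combined cut positions: 59, 79, 98, 124, 144, 215.
Circular molecule, 6 cuts → 6 fragments:
  60–79 → 20 bp
  80–98 → 19 bp
  99–124 → 26 bp
  125–144 → 20 bp
  145–215 → 71 bp
  216–231 then 1–59 → 16 + 59 = 75 bp
Sorted largest to smallest: 75, 71, 26, 20, 20, 19 bp.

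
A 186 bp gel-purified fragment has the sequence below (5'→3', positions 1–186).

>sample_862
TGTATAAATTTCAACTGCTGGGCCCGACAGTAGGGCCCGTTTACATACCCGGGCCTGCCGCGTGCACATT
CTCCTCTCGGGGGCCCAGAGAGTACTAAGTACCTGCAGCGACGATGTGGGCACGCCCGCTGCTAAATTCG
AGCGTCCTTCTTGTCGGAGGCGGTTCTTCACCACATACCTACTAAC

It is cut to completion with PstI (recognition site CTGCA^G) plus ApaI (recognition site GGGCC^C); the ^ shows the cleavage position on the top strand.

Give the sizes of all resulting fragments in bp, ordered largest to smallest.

79, 48, 24, 22, 13 bp

The PstI site (CTGCAG) starts at position 103.
PstI cuts after base 5 of each site (before the last base), so after position 107.
ApaI sites (GGGCCC) start at positions 20, 33, 81.
ApaI cuts after base 5 of each site (before the last base), so after positions 24, 37, 85.
Combined cut positions: 24, 37, 85, 107.
Linear molecule, 4 cuts → 5 fragments:
  1–24 → 24 bp
  25–37 → 13 bp
  38–85 → 48 bp
  86–107 → 22 bp
  108–186 → 79 bp
Sorted largest to smallest: 79, 48, 24, 22, 13 bp.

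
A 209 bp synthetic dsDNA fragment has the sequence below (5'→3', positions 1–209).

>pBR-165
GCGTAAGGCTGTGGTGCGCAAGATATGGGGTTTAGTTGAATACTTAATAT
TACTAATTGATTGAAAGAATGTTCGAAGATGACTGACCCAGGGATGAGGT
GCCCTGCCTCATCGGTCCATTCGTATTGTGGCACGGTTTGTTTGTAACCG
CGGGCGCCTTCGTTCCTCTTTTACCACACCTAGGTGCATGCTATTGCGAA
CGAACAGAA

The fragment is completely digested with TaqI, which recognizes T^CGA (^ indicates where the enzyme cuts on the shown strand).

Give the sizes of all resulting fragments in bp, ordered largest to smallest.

136, 73 bp

The TaqI site (TCGA) starts at position 73.
TaqI cuts after the first base of each site, so after position 73.
Linear molecule, 1 cut → 2 fragments:
  1–73 → 73 bp
  74–209 → 136 bp
Sorted largest to smallest: 136, 73 bp.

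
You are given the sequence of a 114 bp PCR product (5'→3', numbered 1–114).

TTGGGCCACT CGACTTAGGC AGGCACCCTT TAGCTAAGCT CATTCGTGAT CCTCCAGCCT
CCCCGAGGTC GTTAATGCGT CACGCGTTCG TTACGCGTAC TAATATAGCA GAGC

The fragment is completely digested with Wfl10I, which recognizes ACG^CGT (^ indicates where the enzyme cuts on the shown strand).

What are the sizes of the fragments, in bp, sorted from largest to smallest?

84, 19, 11 bp

Wfl10I sites (ACGCGT) start at positions 82, 93.
Wfl10I cuts after base 3 of each site, so after positions 84, 95.
Linear molecule, 2 cuts → 3 fragments:
  1–84 → 84 bp
  85–95 → 11 bp
  96–114 → 19 bp
Sorted largest to smallest: 84, 19, 11 bp.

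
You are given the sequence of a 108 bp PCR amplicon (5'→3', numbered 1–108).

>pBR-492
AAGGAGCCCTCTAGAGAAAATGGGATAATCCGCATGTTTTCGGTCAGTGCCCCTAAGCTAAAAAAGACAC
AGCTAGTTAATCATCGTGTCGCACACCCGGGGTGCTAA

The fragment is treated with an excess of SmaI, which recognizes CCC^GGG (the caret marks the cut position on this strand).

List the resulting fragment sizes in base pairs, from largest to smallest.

98, 10 bp

The SmaI site (CCCGGG) starts at position 96.
SmaI cuts after base 3 of each site, so after position 98.
Linear molecule, 1 cut → 2 fragments:
  1–98 → 98 bp
  99–108 → 10 bp
Sorted largest to smallest: 98, 10 bp.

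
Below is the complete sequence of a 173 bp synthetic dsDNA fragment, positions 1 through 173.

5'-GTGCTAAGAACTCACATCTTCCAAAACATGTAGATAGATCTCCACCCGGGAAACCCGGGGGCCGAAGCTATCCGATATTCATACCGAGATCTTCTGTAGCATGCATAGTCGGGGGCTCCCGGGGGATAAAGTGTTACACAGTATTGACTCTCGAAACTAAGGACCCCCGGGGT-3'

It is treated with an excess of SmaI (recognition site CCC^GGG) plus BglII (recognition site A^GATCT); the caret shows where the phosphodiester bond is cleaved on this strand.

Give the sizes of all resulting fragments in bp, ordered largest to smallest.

SmaI sites (CCCGGG) start at positions 45, 54, 118, 166.
SmaI cuts after base 3 of each site, so after positions 47, 56, 120, 168.
BglII sites (AGATCT) start at positions 36, 87.
BglII cuts after the first base of each site, so after positions 36, 87.
Combined cut positions: 36, 47, 56, 87, 120, 168.
Linear molecule, 6 cuts → 7 fragments:
  1–36 → 36 bp
  37–47 → 11 bp
  48–56 → 9 bp
  57–87 → 31 bp
  88–120 → 33 bp
  121–168 → 48 bp
  169–173 → 5 bp
Sorted largest to smallest: 48, 36, 33, 31, 11, 9, 5 bp.

48, 36, 33, 31, 11, 9, 5 bp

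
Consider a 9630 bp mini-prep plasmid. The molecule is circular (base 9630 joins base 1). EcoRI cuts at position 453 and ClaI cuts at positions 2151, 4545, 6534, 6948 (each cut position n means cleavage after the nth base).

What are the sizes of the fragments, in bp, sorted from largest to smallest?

Combined cut positions (sorted): 453, 2151, 4545, 6534, 6948.
Circular molecule, 5 cuts → 5 fragments:
  2151 − 453 = 1698 bp
  4545 − 2151 = 2394 bp
  6534 − 4545 = 1989 bp
  6948 − 6534 = 414 bp
  wrap: 9630 − 6948 + 453 = 3135 bp
Sorted largest to smallest: 3135, 2394, 1989, 1698, 414 bp.

3135, 2394, 1989, 1698, 414 bp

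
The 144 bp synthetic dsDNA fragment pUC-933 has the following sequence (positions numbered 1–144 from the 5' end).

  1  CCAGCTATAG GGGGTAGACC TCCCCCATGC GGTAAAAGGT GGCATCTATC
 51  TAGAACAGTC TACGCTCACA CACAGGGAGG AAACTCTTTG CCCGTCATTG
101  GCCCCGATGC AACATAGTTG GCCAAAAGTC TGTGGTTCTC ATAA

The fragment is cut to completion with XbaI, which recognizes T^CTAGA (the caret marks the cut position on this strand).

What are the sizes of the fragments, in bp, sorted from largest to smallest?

The XbaI site (TCTAGA) starts at position 49.
XbaI cuts after the first base of each site, so after position 49.
Linear molecule, 1 cut → 2 fragments:
  1–49 → 49 bp
  50–144 → 95 bp
Sorted largest to smallest: 95, 49 bp.

95, 49 bp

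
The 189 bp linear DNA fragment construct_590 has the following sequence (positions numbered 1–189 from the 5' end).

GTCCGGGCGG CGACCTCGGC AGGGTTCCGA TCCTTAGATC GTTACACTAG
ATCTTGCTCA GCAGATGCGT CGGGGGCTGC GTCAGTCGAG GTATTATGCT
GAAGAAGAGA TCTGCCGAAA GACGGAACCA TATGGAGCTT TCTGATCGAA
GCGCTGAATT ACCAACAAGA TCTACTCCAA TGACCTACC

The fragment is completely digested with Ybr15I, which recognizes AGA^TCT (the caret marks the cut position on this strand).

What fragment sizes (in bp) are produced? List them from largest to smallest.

Ybr15I sites (AGATCT) start at positions 49, 108, 168.
Ybr15I cuts after base 3 of each site, so after positions 51, 110, 170.
Linear molecule, 3 cuts → 4 fragments:
  1–51 → 51 bp
  52–110 → 59 bp
  111–170 → 60 bp
  171–189 → 19 bp
Sorted largest to smallest: 60, 59, 51, 19 bp.

60, 59, 51, 19 bp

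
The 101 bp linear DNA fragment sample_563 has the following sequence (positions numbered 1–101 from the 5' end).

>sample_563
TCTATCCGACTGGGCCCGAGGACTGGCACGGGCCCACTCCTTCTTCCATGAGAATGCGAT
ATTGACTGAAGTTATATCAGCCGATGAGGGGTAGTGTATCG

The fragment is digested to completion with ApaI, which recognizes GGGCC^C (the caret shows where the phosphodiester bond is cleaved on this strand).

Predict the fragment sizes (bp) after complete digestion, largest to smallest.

ApaI sites (GGGCCC) start at positions 12, 30.
ApaI cuts after base 5 of each site (before the last base), so after positions 16, 34.
Linear molecule, 2 cuts → 3 fragments:
  1–16 → 16 bp
  17–34 → 18 bp
  35–101 → 67 bp
Sorted largest to smallest: 67, 18, 16 bp.

67, 18, 16 bp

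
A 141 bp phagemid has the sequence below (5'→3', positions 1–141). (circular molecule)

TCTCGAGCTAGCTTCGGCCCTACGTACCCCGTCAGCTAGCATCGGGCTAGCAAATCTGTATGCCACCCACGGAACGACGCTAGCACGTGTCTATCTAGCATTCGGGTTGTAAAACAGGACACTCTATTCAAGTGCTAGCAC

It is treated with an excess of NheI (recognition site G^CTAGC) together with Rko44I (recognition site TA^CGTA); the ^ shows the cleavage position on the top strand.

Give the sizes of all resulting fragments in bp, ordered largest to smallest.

55, 33, 15, 14, 13, 11 bp

NheI sites (GCTAGC) start at positions 7, 35, 46, 79, 134.
NheI cuts after the first base of each site, so after positions 7, 35, 46, 79, 134.
The Rko44I site (TACGTA) starts at position 21.
Rko44I cuts after base 2 of each site, so after position 22.
Combined cut positions: 7, 22, 35, 46, 79, 134.
Circular molecule, 6 cuts → 6 fragments:
  8–22 → 15 bp
  23–35 → 13 bp
  36–46 → 11 bp
  47–79 → 33 bp
  80–134 → 55 bp
  135–141 then 1–7 → 7 + 7 = 14 bp
Sorted largest to smallest: 55, 33, 15, 14, 13, 11 bp.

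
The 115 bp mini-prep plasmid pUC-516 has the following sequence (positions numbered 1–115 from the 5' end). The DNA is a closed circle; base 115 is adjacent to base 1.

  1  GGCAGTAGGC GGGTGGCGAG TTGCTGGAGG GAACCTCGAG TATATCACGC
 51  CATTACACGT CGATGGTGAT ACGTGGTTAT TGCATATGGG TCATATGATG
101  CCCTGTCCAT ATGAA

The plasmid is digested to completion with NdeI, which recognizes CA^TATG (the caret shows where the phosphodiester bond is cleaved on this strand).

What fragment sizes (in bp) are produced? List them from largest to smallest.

NdeI sites (CATATG) start at positions 83, 92, 108.
NdeI cuts after base 2 of each site, so after positions 84, 93, 109.
Circular molecule, 3 cuts → 3 fragments:
  85–93 → 9 bp
  94–109 → 16 bp
  110–115 then 1–84 → 6 + 84 = 90 bp
Sorted largest to smallest: 90, 16, 9 bp.

90, 16, 9 bp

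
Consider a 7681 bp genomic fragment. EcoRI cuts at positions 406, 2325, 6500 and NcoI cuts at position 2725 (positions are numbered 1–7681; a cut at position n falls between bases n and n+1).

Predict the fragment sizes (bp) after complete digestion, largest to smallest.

Combined cut positions (sorted): 406, 2325, 2725, 6500.
Linear molecule, 4 cuts → 5 fragments:
  406 − 0 = 406 bp
  2325 − 406 = 1919 bp
  2725 − 2325 = 400 bp
  6500 − 2725 = 3775 bp
  7681 − 6500 = 1181 bp
Sorted largest to smallest: 3775, 1919, 1181, 406, 400 bp.

3775, 1919, 1181, 406, 400 bp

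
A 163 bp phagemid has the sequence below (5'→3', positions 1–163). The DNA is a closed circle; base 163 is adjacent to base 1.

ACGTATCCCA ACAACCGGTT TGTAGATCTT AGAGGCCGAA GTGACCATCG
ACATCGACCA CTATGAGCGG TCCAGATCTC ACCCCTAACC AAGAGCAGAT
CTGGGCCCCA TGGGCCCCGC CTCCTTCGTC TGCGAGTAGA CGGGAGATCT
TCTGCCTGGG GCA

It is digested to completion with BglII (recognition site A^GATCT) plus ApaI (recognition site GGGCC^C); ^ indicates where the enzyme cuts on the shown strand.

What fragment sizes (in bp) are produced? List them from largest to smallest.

BglII sites (AGATCT) start at positions 24, 74, 97, 145.
BglII cuts after the first base of each site, so after positions 24, 74, 97, 145.
ApaI sites (GGGCCC) start at positions 103, 112.
ApaI cuts after base 5 of each site (before the last base), so after positions 107, 116.
Combined cut positions: 24, 74, 97, 107, 116, 145.
Circular molecule, 6 cuts → 6 fragments:
  25–74 → 50 bp
  75–97 → 23 bp
  98–107 → 10 bp
  108–116 → 9 bp
  117–145 → 29 bp
  146–163 then 1–24 → 18 + 24 = 42 bp
Sorted largest to smallest: 50, 42, 29, 23, 10, 9 bp.

50, 42, 29, 23, 10, 9 bp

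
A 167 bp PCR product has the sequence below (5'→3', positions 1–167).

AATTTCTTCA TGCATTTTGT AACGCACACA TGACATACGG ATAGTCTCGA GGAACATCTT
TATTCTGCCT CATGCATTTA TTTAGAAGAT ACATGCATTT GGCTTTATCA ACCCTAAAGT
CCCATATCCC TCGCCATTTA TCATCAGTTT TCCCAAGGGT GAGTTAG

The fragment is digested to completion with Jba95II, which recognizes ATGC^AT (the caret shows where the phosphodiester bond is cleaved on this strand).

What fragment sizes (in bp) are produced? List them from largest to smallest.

71, 62, 21, 13 bp

Jba95II sites (ATGCAT) start at positions 10, 72, 93.
Jba95II cuts after base 4 of each site, so after positions 13, 75, 96.
Linear molecule, 3 cuts → 4 fragments:
  1–13 → 13 bp
  14–75 → 62 bp
  76–96 → 21 bp
  97–167 → 71 bp
Sorted largest to smallest: 71, 62, 21, 13 bp.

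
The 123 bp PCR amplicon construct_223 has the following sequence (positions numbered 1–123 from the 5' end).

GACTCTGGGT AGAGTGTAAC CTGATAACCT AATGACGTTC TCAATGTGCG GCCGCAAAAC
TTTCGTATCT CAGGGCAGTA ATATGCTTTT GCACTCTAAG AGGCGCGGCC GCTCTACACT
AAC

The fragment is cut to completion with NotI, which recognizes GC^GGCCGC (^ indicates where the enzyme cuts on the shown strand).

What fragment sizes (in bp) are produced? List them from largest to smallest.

57, 49, 17 bp

NotI sites (GCGGCCGC) start at positions 48, 105.
NotI cuts after base 2 of each site, so after positions 49, 106.
Linear molecule, 2 cuts → 3 fragments:
  1–49 → 49 bp
  50–106 → 57 bp
  107–123 → 17 bp
Sorted largest to smallest: 57, 49, 17 bp.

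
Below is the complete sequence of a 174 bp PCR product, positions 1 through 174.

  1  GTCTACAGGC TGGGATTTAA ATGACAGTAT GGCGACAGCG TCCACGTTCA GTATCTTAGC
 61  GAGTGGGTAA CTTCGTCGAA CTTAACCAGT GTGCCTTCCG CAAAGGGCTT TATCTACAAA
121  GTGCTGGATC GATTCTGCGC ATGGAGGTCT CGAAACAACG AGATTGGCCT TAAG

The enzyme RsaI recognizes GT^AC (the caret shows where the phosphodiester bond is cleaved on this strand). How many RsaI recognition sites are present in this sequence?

No occurrence of GTAC is present in the sequence.
RsaI does not cut: 0 sites.

0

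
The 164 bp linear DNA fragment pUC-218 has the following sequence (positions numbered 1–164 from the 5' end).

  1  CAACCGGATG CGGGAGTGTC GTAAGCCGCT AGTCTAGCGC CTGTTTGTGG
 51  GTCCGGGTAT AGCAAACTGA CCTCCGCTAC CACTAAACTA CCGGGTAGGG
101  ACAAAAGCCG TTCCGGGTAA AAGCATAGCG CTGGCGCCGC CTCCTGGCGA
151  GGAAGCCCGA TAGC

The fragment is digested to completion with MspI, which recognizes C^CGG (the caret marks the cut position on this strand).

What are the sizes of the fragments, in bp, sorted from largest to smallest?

MspI sites (CCGG) start at positions 4, 53, 91, 113.
MspI cuts after the first base of each site, so after positions 4, 53, 91, 113.
Linear molecule, 4 cuts → 5 fragments:
  1–4 → 4 bp
  5–53 → 49 bp
  54–91 → 38 bp
  92–113 → 22 bp
  114–164 → 51 bp
Sorted largest to smallest: 51, 49, 38, 22, 4 bp.

51, 49, 38, 22, 4 bp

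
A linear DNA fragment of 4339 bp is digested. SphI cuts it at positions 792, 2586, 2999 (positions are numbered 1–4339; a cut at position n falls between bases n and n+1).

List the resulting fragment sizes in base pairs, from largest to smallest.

1794, 1340, 792, 413 bp

Linear molecule, 3 cuts → 4 fragments:
  792 − 0 = 792 bp
  2586 − 792 = 1794 bp
  2999 − 2586 = 413 bp
  4339 − 2999 = 1340 bp
Sorted largest to smallest: 1794, 1340, 792, 413 bp.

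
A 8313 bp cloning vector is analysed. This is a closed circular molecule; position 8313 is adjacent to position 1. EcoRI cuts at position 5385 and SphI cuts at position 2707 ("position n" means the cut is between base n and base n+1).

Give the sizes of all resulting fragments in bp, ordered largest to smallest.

Combined cut positions (sorted): 2707, 5385.
Circular molecule, 2 cuts → 2 fragments:
  5385 − 2707 = 2678 bp
  wrap: 8313 − 5385 + 2707 = 5635 bp
Sorted largest to smallest: 5635, 2678 bp.

5635, 2678 bp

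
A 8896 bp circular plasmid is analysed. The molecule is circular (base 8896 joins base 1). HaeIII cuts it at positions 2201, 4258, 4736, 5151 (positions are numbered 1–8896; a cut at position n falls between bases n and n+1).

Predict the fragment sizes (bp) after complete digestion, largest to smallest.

Circular molecule, 4 cuts → 4 fragments:
  4258 − 2201 = 2057 bp
  4736 − 4258 = 478 bp
  5151 − 4736 = 415 bp
  wrap: 8896 − 5151 + 2201 = 5946 bp
Sorted largest to smallest: 5946, 2057, 478, 415 bp.

5946, 2057, 478, 415 bp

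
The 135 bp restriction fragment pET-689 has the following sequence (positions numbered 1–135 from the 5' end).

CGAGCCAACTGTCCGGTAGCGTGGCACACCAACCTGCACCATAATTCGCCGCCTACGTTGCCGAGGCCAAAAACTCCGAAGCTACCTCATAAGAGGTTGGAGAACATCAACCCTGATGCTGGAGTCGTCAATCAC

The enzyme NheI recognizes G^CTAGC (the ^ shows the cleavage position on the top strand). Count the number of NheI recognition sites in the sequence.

No occurrence of GCTAGC is present in the sequence.
NheI does not cut: 0 sites.

0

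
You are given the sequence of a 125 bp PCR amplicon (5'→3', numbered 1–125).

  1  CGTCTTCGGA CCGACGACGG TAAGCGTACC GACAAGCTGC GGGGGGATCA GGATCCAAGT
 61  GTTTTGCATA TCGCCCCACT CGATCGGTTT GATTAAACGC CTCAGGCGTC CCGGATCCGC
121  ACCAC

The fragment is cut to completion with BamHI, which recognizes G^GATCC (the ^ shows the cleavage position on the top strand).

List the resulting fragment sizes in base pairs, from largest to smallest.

BamHI sites (GGATCC) start at positions 51, 113.
BamHI cuts after the first base of each site, so after positions 51, 113.
Linear molecule, 2 cuts → 3 fragments:
  1–51 → 51 bp
  52–113 → 62 bp
  114–125 → 12 bp
Sorted largest to smallest: 62, 51, 12 bp.

62, 51, 12 bp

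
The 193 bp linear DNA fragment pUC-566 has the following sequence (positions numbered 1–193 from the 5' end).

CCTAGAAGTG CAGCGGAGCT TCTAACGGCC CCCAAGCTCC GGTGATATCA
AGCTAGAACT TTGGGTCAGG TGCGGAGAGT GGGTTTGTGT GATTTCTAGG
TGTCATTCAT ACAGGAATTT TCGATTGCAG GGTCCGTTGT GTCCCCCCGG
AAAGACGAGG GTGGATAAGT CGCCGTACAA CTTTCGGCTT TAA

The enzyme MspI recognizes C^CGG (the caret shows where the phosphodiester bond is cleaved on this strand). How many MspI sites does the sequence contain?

CCGG occurs starting at positions 39, 147.
MspI cuts at 2 sites.

2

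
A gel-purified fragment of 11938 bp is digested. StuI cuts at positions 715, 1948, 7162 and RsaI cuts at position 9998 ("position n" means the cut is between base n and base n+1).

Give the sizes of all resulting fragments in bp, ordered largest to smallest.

5214, 2836, 1940, 1233, 715 bp

Combined cut positions (sorted): 715, 1948, 7162, 9998.
Linear molecule, 4 cuts → 5 fragments:
  715 − 0 = 715 bp
  1948 − 715 = 1233 bp
  7162 − 1948 = 5214 bp
  9998 − 7162 = 2836 bp
  11938 − 9998 = 1940 bp
Sorted largest to smallest: 5214, 2836, 1940, 1233, 715 bp.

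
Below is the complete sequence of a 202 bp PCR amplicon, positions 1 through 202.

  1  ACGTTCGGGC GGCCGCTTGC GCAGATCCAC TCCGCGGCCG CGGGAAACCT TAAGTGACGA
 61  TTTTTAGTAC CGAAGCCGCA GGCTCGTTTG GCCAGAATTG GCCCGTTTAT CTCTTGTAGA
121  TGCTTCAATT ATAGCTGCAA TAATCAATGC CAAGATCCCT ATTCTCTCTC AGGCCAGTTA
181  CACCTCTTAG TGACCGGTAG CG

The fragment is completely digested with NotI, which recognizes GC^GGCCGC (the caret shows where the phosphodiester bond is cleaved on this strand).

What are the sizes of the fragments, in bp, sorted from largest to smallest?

167, 25, 10 bp

NotI sites (GCGGCCGC) start at positions 9, 34.
NotI cuts after base 2 of each site, so after positions 10, 35.
Linear molecule, 2 cuts → 3 fragments:
  1–10 → 10 bp
  11–35 → 25 bp
  36–202 → 167 bp
Sorted largest to smallest: 167, 25, 10 bp.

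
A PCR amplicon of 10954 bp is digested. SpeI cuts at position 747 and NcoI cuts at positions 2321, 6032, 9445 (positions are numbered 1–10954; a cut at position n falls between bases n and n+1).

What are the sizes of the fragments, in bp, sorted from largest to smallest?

3711, 3413, 1574, 1509, 747 bp

Combined cut positions (sorted): 747, 2321, 6032, 9445.
Linear molecule, 4 cuts → 5 fragments:
  747 − 0 = 747 bp
  2321 − 747 = 1574 bp
  6032 − 2321 = 3711 bp
  9445 − 6032 = 3413 bp
  10954 − 9445 = 1509 bp
Sorted largest to smallest: 3711, 3413, 1574, 1509, 747 bp.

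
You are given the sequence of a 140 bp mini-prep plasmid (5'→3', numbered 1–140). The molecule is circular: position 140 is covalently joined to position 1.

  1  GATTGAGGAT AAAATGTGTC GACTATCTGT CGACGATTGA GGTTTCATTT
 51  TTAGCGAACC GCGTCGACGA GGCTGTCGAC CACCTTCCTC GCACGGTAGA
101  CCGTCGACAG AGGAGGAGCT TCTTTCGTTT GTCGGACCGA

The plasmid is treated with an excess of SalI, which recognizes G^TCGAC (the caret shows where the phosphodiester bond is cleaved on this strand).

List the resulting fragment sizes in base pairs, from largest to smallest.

55, 34, 28, 12, 11 bp

SalI sites (GTCGAC) start at positions 18, 29, 63, 75, 103.
SalI cuts after the first base of each site, so after positions 18, 29, 63, 75, 103.
Circular molecule, 5 cuts → 5 fragments:
  19–29 → 11 bp
  30–63 → 34 bp
  64–75 → 12 bp
  76–103 → 28 bp
  104–140 then 1–18 → 37 + 18 = 55 bp
Sorted largest to smallest: 55, 34, 28, 12, 11 bp.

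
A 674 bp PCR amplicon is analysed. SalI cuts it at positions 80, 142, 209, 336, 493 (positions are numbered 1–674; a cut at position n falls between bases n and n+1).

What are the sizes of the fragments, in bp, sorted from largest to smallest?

Linear molecule, 5 cuts → 6 fragments:
  80 − 0 = 80 bp
  142 − 80 = 62 bp
  209 − 142 = 67 bp
  336 − 209 = 127 bp
  493 − 336 = 157 bp
  674 − 493 = 181 bp
Sorted largest to smallest: 181, 157, 127, 80, 67, 62 bp.

181, 157, 127, 80, 67, 62 bp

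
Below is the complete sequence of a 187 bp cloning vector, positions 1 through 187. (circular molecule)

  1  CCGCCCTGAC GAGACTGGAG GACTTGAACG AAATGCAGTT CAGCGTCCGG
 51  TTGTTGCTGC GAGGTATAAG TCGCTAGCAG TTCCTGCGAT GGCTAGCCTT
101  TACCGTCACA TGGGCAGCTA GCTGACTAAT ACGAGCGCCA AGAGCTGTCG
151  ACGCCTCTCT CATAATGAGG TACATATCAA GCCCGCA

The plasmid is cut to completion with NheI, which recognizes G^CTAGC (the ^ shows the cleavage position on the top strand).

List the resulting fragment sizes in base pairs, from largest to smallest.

143, 25, 19 bp

NheI sites (GCTAGC) start at positions 73, 92, 117.
NheI cuts after the first base of each site, so after positions 73, 92, 117.
Circular molecule, 3 cuts → 3 fragments:
  74–92 → 19 bp
  93–117 → 25 bp
  118–187 then 1–73 → 70 + 73 = 143 bp
Sorted largest to smallest: 143, 25, 19 bp.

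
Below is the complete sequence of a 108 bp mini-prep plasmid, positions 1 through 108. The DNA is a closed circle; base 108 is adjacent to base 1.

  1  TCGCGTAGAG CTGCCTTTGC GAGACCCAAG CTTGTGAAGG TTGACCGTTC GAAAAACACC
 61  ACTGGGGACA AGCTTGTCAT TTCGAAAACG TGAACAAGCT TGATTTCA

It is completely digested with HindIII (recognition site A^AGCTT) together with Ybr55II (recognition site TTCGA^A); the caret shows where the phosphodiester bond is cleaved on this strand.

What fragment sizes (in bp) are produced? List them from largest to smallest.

HindIII sites (AAGCTT) start at positions 28, 70, 96.
HindIII cuts after the first base of each site, so after positions 28, 70, 96.
Ybr55II sites (TTCGAA) start at positions 48, 81.
Ybr55II cuts after base 5 of each site (before the last base), so after positions 52, 85.
Combined cut positions: 28, 52, 70, 85, 96.
Circular molecule, 5 cuts → 5 fragments:
  29–52 → 24 bp
  53–70 → 18 bp
  71–85 → 15 bp
  86–96 → 11 bp
  97–108 then 1–28 → 12 + 28 = 40 bp
Sorted largest to smallest: 40, 24, 18, 15, 11 bp.

40, 24, 18, 15, 11 bp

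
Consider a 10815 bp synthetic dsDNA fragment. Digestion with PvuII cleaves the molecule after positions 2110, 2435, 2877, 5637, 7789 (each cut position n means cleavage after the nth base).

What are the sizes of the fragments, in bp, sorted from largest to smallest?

Linear molecule, 5 cuts → 6 fragments:
  2110 − 0 = 2110 bp
  2435 − 2110 = 325 bp
  2877 − 2435 = 442 bp
  5637 − 2877 = 2760 bp
  7789 − 5637 = 2152 bp
  10815 − 7789 = 3026 bp
Sorted largest to smallest: 3026, 2760, 2152, 2110, 442, 325 bp.

3026, 2760, 2152, 2110, 442, 325 bp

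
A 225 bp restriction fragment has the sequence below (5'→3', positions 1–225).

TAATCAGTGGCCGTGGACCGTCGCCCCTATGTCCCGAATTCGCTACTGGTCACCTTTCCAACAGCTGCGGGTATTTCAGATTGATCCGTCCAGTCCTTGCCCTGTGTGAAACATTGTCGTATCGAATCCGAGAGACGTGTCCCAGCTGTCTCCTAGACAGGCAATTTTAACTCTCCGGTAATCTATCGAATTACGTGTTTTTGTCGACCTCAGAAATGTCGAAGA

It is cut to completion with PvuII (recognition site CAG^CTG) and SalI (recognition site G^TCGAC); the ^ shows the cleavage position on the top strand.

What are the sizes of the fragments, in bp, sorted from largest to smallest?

PvuII sites (CAGCTG) start at positions 62, 143.
PvuII cuts after base 3 of each site, so after positions 64, 145.
The SalI site (GTCGAC) starts at position 203.
SalI cuts after the first base of each site, so after position 203.
Combined cut positions: 64, 145, 203.
Linear molecule, 3 cuts → 4 fragments:
  1–64 → 64 bp
  65–145 → 81 bp
  146–203 → 58 bp
  204–225 → 22 bp
Sorted largest to smallest: 81, 64, 58, 22 bp.

81, 64, 58, 22 bp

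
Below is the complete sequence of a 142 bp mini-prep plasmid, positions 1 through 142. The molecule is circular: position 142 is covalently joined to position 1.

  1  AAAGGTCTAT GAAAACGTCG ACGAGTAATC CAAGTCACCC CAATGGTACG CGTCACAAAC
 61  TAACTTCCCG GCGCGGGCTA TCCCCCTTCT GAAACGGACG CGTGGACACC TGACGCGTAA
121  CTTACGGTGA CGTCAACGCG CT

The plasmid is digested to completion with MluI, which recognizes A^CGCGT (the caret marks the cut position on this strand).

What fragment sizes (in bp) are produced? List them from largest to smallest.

MluI sites (ACGCGT) start at positions 48, 98, 113.
MluI cuts after the first base of each site, so after positions 48, 98, 113.
Circular molecule, 3 cuts → 3 fragments:
  49–98 → 50 bp
  99–113 → 15 bp
  114–142 then 1–48 → 29 + 48 = 77 bp
Sorted largest to smallest: 77, 50, 15 bp.

77, 50, 15 bp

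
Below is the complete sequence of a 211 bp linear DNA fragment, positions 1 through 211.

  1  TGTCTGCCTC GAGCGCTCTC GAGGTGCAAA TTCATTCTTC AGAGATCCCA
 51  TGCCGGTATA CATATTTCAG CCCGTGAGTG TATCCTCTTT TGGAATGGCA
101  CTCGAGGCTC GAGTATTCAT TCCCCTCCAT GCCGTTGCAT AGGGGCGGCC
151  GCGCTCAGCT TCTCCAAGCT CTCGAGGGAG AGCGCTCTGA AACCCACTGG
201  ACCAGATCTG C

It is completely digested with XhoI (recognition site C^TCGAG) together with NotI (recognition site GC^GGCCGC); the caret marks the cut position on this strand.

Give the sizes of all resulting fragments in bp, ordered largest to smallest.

XhoI sites (CTCGAG) start at positions 8, 18, 101, 108, 171.
XhoI cuts after the first base of each site, so after positions 8, 18, 101, 108, 171.
The NotI site (GCGGCCGC) starts at position 145.
NotI cuts after base 2 of each site, so after position 146.
Combined cut positions: 8, 18, 101, 108, 146, 171.
Linear molecule, 6 cuts → 7 fragments:
  1–8 → 8 bp
  9–18 → 10 bp
  19–101 → 83 bp
  102–108 → 7 bp
  109–146 → 38 bp
  147–171 → 25 bp
  172–211 → 40 bp
Sorted largest to smallest: 83, 40, 38, 25, 10, 8, 7 bp.

83, 40, 38, 25, 10, 8, 7 bp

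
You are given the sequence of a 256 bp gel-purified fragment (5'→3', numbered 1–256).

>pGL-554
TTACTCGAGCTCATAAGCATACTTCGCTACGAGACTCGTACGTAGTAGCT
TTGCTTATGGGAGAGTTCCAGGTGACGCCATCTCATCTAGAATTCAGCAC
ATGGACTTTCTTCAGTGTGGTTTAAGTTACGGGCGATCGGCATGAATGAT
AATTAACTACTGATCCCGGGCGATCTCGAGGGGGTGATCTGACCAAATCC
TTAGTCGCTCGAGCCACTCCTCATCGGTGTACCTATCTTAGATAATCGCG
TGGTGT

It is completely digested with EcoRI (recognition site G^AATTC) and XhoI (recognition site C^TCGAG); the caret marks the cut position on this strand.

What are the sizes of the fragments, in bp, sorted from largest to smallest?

The EcoRI site (GAATTC) starts at position 90.
EcoRI cuts after the first base of each site, so after position 90.
XhoI sites (CTCGAG) start at positions 4, 175, 208.
XhoI cuts after the first base of each site, so after positions 4, 175, 208.
Combined cut positions: 4, 90, 175, 208.
Linear molecule, 4 cuts → 5 fragments:
  1–4 → 4 bp
  5–90 → 86 bp
  91–175 → 85 bp
  176–208 → 33 bp
  209–256 → 48 bp
Sorted largest to smallest: 86, 85, 48, 33, 4 bp.

86, 85, 48, 33, 4 bp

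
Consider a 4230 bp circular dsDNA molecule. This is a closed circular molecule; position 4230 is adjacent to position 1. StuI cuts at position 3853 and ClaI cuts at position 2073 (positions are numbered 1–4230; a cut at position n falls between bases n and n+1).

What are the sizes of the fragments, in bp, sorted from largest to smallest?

2450, 1780 bp

Combined cut positions (sorted): 2073, 3853.
Circular molecule, 2 cuts → 2 fragments:
  3853 − 2073 = 1780 bp
  wrap: 4230 − 3853 + 2073 = 2450 bp
Sorted largest to smallest: 2450, 1780 bp.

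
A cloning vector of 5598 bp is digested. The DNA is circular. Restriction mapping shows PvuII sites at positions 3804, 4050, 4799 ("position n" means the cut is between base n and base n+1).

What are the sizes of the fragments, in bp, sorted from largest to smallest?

Circular molecule, 3 cuts → 3 fragments:
  4050 − 3804 = 246 bp
  4799 − 4050 = 749 bp
  wrap: 5598 − 4799 + 3804 = 4603 bp
Sorted largest to smallest: 4603, 749, 246 bp.

4603, 749, 246 bp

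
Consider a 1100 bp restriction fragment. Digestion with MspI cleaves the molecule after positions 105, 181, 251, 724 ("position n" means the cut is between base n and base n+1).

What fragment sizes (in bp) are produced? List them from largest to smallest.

Linear molecule, 4 cuts → 5 fragments:
  105 − 0 = 105 bp
  181 − 105 = 76 bp
  251 − 181 = 70 bp
  724 − 251 = 473 bp
  1100 − 724 = 376 bp
Sorted largest to smallest: 473, 376, 105, 76, 70 bp.

473, 376, 105, 76, 70 bp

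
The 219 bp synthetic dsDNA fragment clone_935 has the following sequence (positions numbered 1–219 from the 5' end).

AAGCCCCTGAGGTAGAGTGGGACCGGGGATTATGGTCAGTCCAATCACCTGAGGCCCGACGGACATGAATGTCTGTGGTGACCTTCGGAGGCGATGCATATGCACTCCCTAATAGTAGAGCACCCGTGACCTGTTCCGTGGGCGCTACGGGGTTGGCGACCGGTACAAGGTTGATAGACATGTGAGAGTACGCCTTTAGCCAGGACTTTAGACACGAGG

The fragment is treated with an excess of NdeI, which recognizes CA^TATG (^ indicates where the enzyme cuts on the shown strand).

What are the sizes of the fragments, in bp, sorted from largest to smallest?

121, 98 bp

The NdeI site (CATATG) starts at position 97.
NdeI cuts after base 2 of each site, so after position 98.
Linear molecule, 1 cut → 2 fragments:
  1–98 → 98 bp
  99–219 → 121 bp
Sorted largest to smallest: 121, 98 bp.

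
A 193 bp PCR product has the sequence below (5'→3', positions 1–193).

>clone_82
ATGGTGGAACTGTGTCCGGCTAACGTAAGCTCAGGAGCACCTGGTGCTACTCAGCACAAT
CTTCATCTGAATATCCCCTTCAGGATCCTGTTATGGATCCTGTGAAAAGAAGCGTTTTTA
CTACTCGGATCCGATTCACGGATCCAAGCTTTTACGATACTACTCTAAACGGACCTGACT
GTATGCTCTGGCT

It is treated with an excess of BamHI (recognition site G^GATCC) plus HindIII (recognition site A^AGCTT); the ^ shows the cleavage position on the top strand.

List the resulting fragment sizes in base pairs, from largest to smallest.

BamHI sites (GGATCC) start at positions 83, 95, 127, 140.
BamHI cuts after the first base of each site, so after positions 83, 95, 127, 140.
The HindIII site (AAGCTT) starts at position 146.
HindIII cuts after the first base of each site, so after position 146.
Combined cut positions: 83, 95, 127, 140, 146.
Linear molecule, 5 cuts → 6 fragments:
  1–83 → 83 bp
  84–95 → 12 bp
  96–127 → 32 bp
  128–140 → 13 bp
  141–146 → 6 bp
  147–193 → 47 bp
Sorted largest to smallest: 83, 47, 32, 13, 12, 6 bp.

83, 47, 32, 13, 12, 6 bp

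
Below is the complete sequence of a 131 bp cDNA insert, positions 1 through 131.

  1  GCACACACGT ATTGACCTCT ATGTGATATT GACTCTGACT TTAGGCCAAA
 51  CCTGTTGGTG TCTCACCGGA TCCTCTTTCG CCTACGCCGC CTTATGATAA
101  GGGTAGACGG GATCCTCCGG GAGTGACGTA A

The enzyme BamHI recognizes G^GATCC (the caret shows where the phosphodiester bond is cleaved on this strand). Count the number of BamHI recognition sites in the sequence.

2

GGATCC occurs starting at positions 68, 110.
BamHI cuts at 2 sites.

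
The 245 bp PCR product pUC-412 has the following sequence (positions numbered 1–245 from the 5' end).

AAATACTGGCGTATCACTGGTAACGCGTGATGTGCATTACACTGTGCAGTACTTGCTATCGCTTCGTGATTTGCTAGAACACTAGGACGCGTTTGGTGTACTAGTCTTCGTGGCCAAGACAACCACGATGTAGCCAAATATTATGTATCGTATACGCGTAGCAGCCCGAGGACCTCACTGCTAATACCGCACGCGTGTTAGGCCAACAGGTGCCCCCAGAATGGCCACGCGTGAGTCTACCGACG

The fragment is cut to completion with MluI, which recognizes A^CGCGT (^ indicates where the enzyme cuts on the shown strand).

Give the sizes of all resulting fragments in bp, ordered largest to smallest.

MluI sites (ACGCGT) start at positions 23, 87, 154, 191, 227.
MluI cuts after the first base of each site, so after positions 23, 87, 154, 191, 227.
Linear molecule, 5 cuts → 6 fragments:
  1–23 → 23 bp
  24–87 → 64 bp
  88–154 → 67 bp
  155–191 → 37 bp
  192–227 → 36 bp
  228–245 → 18 bp
Sorted largest to smallest: 67, 64, 37, 36, 23, 18 bp.

67, 64, 37, 36, 23, 18 bp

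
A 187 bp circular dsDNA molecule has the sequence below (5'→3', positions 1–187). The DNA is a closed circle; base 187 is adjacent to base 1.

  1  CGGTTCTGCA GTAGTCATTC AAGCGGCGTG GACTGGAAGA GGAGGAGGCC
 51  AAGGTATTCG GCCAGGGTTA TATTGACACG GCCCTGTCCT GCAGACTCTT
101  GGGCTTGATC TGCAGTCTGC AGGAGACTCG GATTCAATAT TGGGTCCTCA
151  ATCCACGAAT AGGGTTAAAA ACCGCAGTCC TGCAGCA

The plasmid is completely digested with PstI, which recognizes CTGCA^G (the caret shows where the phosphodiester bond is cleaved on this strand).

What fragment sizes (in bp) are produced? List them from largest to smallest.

83, 63, 21, 13, 7 bp

PstI sites (CTGCAG) start at positions 6, 89, 110, 117, 180.
PstI cuts after base 5 of each site (before the last base), so after positions 10, 93, 114, 121, 184.
Circular molecule, 5 cuts → 5 fragments:
  11–93 → 83 bp
  94–114 → 21 bp
  115–121 → 7 bp
  122–184 → 63 bp
  185–187 then 1–10 → 3 + 10 = 13 bp
Sorted largest to smallest: 83, 63, 21, 13, 7 bp.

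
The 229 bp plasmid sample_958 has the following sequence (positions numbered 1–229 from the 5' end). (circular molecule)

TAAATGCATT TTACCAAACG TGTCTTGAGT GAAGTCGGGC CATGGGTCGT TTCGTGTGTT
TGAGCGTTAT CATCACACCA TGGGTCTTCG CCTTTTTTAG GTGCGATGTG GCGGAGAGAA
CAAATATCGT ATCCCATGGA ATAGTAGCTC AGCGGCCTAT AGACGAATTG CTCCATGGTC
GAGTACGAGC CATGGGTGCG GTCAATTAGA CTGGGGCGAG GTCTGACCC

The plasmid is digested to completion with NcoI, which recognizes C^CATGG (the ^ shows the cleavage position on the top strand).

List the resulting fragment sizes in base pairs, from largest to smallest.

79, 56, 39, 38, 17 bp

NcoI sites (CCATGG) start at positions 40, 78, 134, 173, 190.
NcoI cuts after the first base of each site, so after positions 40, 78, 134, 173, 190.
Circular molecule, 5 cuts → 5 fragments:
  41–78 → 38 bp
  79–134 → 56 bp
  135–173 → 39 bp
  174–190 → 17 bp
  191–229 then 1–40 → 39 + 40 = 79 bp
Sorted largest to smallest: 79, 56, 39, 38, 17 bp.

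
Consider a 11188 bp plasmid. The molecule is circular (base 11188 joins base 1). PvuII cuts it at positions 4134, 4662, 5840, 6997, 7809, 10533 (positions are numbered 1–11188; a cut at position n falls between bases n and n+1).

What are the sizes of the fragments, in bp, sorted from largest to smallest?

Circular molecule, 6 cuts → 6 fragments:
  4662 − 4134 = 528 bp
  5840 − 4662 = 1178 bp
  6997 − 5840 = 1157 bp
  7809 − 6997 = 812 bp
  10533 − 7809 = 2724 bp
  wrap: 11188 − 10533 + 4134 = 4789 bp
Sorted largest to smallest: 4789, 2724, 1178, 1157, 812, 528 bp.

4789, 2724, 1178, 1157, 812, 528 bp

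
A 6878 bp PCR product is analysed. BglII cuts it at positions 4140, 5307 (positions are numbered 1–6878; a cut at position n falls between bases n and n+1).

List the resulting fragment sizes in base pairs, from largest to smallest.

Linear molecule, 2 cuts → 3 fragments:
  4140 − 0 = 4140 bp
  5307 − 4140 = 1167 bp
  6878 − 5307 = 1571 bp
Sorted largest to smallest: 4140, 1571, 1167 bp.

4140, 1571, 1167 bp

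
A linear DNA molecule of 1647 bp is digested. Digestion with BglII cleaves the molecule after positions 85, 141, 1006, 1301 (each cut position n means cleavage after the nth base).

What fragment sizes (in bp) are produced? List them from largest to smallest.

865, 346, 295, 85, 56 bp

Linear molecule, 4 cuts → 5 fragments:
  85 − 0 = 85 bp
  141 − 85 = 56 bp
  1006 − 141 = 865 bp
  1301 − 1006 = 295 bp
  1647 − 1301 = 346 bp
Sorted largest to smallest: 865, 346, 295, 85, 56 bp.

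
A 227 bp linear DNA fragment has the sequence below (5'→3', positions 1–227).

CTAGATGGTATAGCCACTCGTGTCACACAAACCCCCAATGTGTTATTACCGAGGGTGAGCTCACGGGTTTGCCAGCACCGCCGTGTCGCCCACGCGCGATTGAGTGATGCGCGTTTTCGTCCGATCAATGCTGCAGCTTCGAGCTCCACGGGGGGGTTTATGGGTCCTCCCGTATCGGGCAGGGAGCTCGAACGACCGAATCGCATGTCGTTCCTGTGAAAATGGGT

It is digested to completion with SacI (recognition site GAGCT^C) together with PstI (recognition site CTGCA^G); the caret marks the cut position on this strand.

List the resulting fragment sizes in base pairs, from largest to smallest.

SacI sites (GAGCTC) start at positions 57, 141, 184.
SacI cuts after base 5 of each site (before the last base), so after positions 61, 145, 188.
The PstI site (CTGCAG) starts at position 131.
PstI cuts after base 5 of each site (before the last base), so after position 135.
Combined cut positions: 61, 135, 145, 188.
Linear molecule, 4 cuts → 5 fragments:
  1–61 → 61 bp
  62–135 → 74 bp
  136–145 → 10 bp
  146–188 → 43 bp
  189–227 → 39 bp
Sorted largest to smallest: 74, 61, 43, 39, 10 bp.

74, 61, 43, 39, 10 bp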